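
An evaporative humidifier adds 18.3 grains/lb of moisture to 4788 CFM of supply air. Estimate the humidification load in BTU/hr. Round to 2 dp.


Q = 0.68 * 4788 * 18.3 = 59581.87 BTU/hr

59581.87 BTU/hr


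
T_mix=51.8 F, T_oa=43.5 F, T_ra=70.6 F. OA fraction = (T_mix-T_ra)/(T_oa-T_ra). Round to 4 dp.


frac = (51.8 - 70.6) / (43.5 - 70.6) = 0.6937

0.6937


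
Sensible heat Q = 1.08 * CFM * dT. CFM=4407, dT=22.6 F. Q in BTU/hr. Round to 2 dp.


Q = 1.08 * 4407 * 22.6 = 107566.06 BTU/hr

107566.06 BTU/hr


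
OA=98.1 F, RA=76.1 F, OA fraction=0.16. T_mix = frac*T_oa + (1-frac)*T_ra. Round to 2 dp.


T_mix = 0.16*98.1 + 0.84*76.1 = 79.62 F

79.62 F


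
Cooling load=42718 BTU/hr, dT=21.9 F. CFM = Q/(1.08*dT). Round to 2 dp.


CFM = 42718 / (1.08 * 21.9) = 1806.11

1806.11 CFM


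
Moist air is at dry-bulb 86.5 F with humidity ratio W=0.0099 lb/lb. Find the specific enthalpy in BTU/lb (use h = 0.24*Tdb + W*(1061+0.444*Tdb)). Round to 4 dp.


h = 0.24*86.5 + 0.0099*(1061+0.444*86.5) = 31.6441 BTU/lb

31.6441 BTU/lb


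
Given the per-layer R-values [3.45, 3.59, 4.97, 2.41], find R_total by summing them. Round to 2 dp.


R_total = 3.45 + 3.59 + 4.97 + 2.41 = 14.42

14.42


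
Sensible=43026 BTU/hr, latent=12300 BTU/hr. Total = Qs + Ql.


Qt = 43026 + 12300 = 55326 BTU/hr

55326 BTU/hr


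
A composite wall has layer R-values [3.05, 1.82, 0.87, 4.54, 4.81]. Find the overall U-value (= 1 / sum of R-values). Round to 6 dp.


R_total = 3.05 + 1.82 + 0.87 + 4.54 + 4.81 = 15.09
U = 1/15.09 = 0.066269

0.066269


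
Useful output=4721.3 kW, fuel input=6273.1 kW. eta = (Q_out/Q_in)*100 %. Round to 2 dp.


eta = (4721.3/6273.1)*100 = 75.26 %

75.26 %


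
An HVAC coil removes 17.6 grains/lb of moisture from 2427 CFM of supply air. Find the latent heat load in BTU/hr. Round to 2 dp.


Q = 0.68 * 2427 * 17.6 = 29046.34 BTU/hr

29046.34 BTU/hr


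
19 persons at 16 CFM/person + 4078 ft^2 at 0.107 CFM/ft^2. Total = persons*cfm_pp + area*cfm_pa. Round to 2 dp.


Total = 19*16 + 4078*0.107 = 740.35 CFM

740.35 CFM


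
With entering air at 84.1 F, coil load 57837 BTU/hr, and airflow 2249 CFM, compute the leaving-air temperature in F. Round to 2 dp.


dT = 57837/(1.08*2249) = 23.8118
T_leave = 84.1 - 23.8118 = 60.29 F

60.29 F


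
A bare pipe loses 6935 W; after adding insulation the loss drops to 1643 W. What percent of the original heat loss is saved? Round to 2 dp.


Savings = ((6935-1643)/6935)*100 = 76.31 %

76.31 %


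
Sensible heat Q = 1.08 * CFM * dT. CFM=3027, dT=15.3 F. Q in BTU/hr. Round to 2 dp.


Q = 1.08 * 3027 * 15.3 = 50018.15 BTU/hr

50018.15 BTU/hr


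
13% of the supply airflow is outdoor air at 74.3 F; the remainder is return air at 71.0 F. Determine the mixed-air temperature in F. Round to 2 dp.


T_mix = 0.13*74.3 + 0.87*71.0 = 71.43 F

71.43 F


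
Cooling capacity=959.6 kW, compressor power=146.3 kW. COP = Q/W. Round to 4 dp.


COP = 959.6 / 146.3 = 6.5591

6.5591


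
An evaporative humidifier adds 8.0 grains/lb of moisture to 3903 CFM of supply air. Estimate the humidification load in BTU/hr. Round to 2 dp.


Q = 0.68 * 3903 * 8.0 = 21232.32 BTU/hr

21232.32 BTU/hr


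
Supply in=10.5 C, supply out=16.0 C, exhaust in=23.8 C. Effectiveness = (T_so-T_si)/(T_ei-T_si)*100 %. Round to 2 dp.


eff = (16.0-10.5)/(23.8-10.5)*100 = 41.35 %

41.35 %


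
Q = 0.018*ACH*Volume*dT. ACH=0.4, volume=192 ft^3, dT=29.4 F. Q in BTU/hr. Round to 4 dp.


Q = 0.018 * 0.4 * 192 * 29.4 = 40.6426 BTU/hr

40.6426 BTU/hr


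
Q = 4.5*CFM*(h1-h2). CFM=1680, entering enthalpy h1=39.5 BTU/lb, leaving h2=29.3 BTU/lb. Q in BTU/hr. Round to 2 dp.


Q = 4.5 * 1680 * (39.5 - 29.3) = 77112.00 BTU/hr

77112.00 BTU/hr


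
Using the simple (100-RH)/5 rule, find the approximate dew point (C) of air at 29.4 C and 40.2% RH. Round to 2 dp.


Td = 29.4 - (100-40.2)/5 = 17.44 C

17.44 C


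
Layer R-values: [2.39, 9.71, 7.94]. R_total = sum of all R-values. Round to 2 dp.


R_total = 2.39 + 9.71 + 7.94 = 20.04

20.04


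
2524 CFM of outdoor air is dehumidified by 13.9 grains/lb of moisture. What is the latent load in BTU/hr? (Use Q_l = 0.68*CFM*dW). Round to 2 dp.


Q = 0.68 * 2524 * 13.9 = 23856.85 BTU/hr

23856.85 BTU/hr


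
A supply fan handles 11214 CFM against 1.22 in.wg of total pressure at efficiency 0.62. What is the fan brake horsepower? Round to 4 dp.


BHP = 11214 * 1.22 / (6356 * 0.62) = 3.4717 hp

3.4717 hp


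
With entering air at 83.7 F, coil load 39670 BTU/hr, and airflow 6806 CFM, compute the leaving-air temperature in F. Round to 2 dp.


dT = 39670/(1.08*6806) = 5.3969
T_leave = 83.7 - 5.3969 = 78.30 F

78.30 F


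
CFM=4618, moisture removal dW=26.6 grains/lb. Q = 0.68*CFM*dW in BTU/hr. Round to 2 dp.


Q = 0.68 * 4618 * 26.6 = 83530.38 BTU/hr

83530.38 BTU/hr


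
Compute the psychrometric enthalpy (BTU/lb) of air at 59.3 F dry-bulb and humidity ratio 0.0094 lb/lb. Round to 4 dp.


h = 0.24*59.3 + 0.0094*(1061+0.444*59.3) = 24.4529 BTU/lb

24.4529 BTU/lb


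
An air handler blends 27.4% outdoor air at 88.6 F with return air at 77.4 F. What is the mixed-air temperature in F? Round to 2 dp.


T_mix = 77.4 + (27.4/100)*(88.6-77.4) = 80.47 F

80.47 F


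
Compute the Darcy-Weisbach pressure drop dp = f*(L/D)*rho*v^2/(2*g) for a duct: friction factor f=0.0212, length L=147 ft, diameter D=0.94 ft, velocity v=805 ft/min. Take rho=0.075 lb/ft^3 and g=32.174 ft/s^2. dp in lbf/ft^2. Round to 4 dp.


v_fps = 805/60 = 13.4167 ft/s
dp = 0.0212*(147/0.94)*0.075*13.4167^2/(2*32.174) = 0.6956 lbf/ft^2

0.6956 lbf/ft^2


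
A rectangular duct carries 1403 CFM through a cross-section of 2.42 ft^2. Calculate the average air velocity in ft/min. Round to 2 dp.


V = 1403 / 2.42 = 579.75 ft/min

579.75 ft/min


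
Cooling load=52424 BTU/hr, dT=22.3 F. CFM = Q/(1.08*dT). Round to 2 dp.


CFM = 52424 / (1.08 * 22.3) = 2176.71

2176.71 CFM


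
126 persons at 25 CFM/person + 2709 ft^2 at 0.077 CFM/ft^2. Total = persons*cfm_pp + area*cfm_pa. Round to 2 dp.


Total = 126*25 + 2709*0.077 = 3358.59 CFM

3358.59 CFM


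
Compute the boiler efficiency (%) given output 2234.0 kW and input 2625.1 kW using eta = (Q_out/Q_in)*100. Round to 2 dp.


eta = (2234.0/2625.1)*100 = 85.10 %

85.10 %


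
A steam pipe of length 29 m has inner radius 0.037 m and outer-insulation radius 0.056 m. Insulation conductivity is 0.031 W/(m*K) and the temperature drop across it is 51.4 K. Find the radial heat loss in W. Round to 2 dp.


Q = 2*pi*0.031*29*51.4/ln(0.056/0.037) = 700.56 W

700.56 W


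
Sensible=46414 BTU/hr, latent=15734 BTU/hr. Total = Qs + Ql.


Qt = 46414 + 15734 = 62148 BTU/hr

62148 BTU/hr


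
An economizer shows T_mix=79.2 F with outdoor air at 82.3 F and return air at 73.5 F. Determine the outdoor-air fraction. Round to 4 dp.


frac = (79.2 - 73.5) / (82.3 - 73.5) = 0.6477

0.6477


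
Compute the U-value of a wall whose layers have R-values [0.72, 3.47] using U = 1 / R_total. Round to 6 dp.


R_total = 0.72 + 3.47 = 4.19
U = 1/4.19 = 0.238663

0.238663


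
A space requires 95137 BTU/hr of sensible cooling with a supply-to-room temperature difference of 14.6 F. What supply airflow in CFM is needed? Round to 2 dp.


CFM = 95137 / (1.08 * 14.6) = 6033.55

6033.55 CFM


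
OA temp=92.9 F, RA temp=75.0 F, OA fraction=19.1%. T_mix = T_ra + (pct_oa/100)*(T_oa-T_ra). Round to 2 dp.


T_mix = 75.0 + (19.1/100)*(92.9-75.0) = 78.42 F

78.42 F


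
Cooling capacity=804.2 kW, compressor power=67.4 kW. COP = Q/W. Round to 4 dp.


COP = 804.2 / 67.4 = 11.9318

11.9318


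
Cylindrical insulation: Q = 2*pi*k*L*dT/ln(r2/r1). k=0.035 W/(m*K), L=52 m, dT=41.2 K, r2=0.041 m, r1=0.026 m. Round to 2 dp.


Q = 2*pi*0.035*52*41.2/ln(0.041/0.026) = 1034.39 W

1034.39 W


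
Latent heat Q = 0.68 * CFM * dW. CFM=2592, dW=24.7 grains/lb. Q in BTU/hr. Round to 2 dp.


Q = 0.68 * 2592 * 24.7 = 43535.23 BTU/hr

43535.23 BTU/hr


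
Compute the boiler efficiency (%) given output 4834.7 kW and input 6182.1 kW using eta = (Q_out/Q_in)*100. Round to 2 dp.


eta = (4834.7/6182.1)*100 = 78.20 %

78.20 %


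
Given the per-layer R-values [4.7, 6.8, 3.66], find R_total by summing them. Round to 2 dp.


R_total = 4.7 + 6.8 + 3.66 = 15.16

15.16


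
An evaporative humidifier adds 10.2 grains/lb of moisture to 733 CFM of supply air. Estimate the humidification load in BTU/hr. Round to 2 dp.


Q = 0.68 * 733 * 10.2 = 5084.09 BTU/hr

5084.09 BTU/hr


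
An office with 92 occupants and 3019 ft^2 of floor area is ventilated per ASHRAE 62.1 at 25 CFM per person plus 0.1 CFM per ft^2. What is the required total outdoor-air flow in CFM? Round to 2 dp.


Total = 92*25 + 3019*0.1 = 2601.90 CFM

2601.90 CFM


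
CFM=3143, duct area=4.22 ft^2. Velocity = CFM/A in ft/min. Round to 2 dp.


V = 3143 / 4.22 = 744.79 ft/min

744.79 ft/min


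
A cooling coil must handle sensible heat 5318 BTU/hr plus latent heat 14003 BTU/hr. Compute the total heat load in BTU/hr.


Qt = 5318 + 14003 = 19321 BTU/hr

19321 BTU/hr


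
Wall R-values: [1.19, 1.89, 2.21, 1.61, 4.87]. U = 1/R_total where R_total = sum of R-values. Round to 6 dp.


R_total = 1.19 + 1.89 + 2.21 + 1.61 + 4.87 = 11.77
U = 1/11.77 = 0.084962

0.084962


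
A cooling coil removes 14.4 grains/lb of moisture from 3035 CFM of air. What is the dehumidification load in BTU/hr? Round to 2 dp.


Q = 0.68 * 3035 * 14.4 = 29718.72 BTU/hr

29718.72 BTU/hr


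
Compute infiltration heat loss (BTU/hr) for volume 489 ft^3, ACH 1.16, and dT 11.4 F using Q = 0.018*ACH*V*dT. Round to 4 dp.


Q = 0.018 * 1.16 * 489 * 11.4 = 116.3976 BTU/hr

116.3976 BTU/hr


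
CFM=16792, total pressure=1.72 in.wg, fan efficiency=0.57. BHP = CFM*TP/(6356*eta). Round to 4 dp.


BHP = 16792 * 1.72 / (6356 * 0.57) = 7.9721 hp

7.9721 hp


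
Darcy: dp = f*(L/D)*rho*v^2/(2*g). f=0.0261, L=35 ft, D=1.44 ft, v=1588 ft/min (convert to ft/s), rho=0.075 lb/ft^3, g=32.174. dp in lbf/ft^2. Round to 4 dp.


v_fps = 1588/60 = 26.4667 ft/s
dp = 0.0261*(35/1.44)*0.075*26.4667^2/(2*32.174) = 0.5179 lbf/ft^2

0.5179 lbf/ft^2


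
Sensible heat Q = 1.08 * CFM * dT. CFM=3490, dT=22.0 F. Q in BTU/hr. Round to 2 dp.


Q = 1.08 * 3490 * 22.0 = 82922.40 BTU/hr

82922.40 BTU/hr


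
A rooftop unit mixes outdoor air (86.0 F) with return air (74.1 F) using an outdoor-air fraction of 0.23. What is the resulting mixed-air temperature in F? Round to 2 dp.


T_mix = 0.23*86.0 + 0.77*74.1 = 76.84 F

76.84 F


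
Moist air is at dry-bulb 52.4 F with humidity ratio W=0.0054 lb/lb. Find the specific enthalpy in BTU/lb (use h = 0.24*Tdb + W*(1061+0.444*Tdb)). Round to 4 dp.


h = 0.24*52.4 + 0.0054*(1061+0.444*52.4) = 18.4310 BTU/lb

18.4310 BTU/lb


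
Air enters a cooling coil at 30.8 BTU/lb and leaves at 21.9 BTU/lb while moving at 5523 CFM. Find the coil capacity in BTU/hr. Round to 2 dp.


Q = 4.5 * 5523 * (30.8 - 21.9) = 221196.15 BTU/hr

221196.15 BTU/hr


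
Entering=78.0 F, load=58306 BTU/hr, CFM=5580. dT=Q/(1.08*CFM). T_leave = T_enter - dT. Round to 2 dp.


dT = 58306/(1.08*5580) = 9.6751
T_leave = 78.0 - 9.6751 = 68.32 F

68.32 F


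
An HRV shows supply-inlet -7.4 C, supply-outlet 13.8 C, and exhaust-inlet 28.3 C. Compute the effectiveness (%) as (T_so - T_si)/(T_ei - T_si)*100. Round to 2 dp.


eff = (13.8-(-7.4))/(28.3-(-7.4))*100 = 59.38 %

59.38 %


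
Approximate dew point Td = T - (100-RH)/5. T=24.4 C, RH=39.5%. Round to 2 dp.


Td = 24.4 - (100-39.5)/5 = 12.30 C

12.30 C


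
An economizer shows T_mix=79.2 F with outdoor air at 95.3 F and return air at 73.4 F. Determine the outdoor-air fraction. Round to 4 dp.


frac = (79.2 - 73.4) / (95.3 - 73.4) = 0.2648

0.2648


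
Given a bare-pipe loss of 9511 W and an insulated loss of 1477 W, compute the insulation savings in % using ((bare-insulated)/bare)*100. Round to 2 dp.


Savings = ((9511-1477)/9511)*100 = 84.47 %

84.47 %


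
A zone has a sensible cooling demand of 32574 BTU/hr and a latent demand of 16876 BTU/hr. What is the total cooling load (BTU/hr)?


Qt = 32574 + 16876 = 49450 BTU/hr

49450 BTU/hr


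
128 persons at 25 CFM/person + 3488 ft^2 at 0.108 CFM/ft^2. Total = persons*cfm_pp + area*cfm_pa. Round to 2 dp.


Total = 128*25 + 3488*0.108 = 3576.70 CFM

3576.70 CFM


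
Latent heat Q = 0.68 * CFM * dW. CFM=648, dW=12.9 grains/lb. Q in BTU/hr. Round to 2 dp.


Q = 0.68 * 648 * 12.9 = 5684.26 BTU/hr

5684.26 BTU/hr


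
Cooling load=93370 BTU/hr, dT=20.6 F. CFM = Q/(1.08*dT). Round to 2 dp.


CFM = 93370 / (1.08 * 20.6) = 4196.78

4196.78 CFM


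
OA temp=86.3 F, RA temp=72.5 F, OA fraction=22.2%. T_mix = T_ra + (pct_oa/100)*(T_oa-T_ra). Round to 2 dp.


T_mix = 72.5 + (22.2/100)*(86.3-72.5) = 75.56 F

75.56 F


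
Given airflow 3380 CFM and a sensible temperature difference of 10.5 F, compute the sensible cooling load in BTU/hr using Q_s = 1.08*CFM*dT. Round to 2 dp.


Q = 1.08 * 3380 * 10.5 = 38329.20 BTU/hr

38329.20 BTU/hr


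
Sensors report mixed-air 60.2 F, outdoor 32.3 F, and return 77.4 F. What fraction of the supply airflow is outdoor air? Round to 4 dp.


frac = (60.2 - 77.4) / (32.3 - 77.4) = 0.3814

0.3814


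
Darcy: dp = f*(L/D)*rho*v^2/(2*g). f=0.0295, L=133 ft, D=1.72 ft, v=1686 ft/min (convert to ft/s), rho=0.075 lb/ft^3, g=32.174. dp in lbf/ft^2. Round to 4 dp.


v_fps = 1686/60 = 28.1 ft/s
dp = 0.0295*(133/1.72)*0.075*28.1^2/(2*32.174) = 2.0993 lbf/ft^2

2.0993 lbf/ft^2


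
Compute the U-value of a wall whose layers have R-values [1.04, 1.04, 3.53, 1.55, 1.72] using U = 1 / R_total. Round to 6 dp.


R_total = 1.04 + 1.04 + 3.53 + 1.55 + 1.72 = 8.88
U = 1/8.88 = 0.112613

0.112613


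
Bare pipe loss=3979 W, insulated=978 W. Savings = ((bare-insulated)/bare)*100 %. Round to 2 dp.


Savings = ((3979-978)/3979)*100 = 75.42 %

75.42 %


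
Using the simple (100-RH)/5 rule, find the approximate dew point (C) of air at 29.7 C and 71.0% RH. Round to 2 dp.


Td = 29.7 - (100-71.0)/5 = 23.90 C

23.90 C


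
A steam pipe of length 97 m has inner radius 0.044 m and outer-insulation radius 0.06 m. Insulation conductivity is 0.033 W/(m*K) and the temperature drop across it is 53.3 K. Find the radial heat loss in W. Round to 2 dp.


Q = 2*pi*0.033*97*53.3/ln(0.06/0.044) = 3456.32 W

3456.32 W


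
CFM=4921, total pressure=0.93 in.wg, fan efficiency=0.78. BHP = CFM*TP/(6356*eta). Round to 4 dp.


BHP = 4921 * 0.93 / (6356 * 0.78) = 0.9231 hp

0.9231 hp


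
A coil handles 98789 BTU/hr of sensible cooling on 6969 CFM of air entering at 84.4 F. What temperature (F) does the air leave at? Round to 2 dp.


dT = 98789/(1.08*6969) = 13.1255
T_leave = 84.4 - 13.1255 = 71.27 F

71.27 F


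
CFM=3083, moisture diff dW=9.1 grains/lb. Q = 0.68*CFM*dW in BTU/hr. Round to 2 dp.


Q = 0.68 * 3083 * 9.1 = 19077.60 BTU/hr

19077.60 BTU/hr


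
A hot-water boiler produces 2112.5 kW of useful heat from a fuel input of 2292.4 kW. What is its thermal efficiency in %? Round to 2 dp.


eta = (2112.5/2292.4)*100 = 92.15 %

92.15 %


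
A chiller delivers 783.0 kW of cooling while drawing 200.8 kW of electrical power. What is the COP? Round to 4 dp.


COP = 783.0 / 200.8 = 3.8994

3.8994


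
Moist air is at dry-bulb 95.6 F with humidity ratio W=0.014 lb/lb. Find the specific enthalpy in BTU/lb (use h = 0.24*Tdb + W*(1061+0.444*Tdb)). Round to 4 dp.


h = 0.24*95.6 + 0.014*(1061+0.444*95.6) = 38.3922 BTU/lb

38.3922 BTU/lb


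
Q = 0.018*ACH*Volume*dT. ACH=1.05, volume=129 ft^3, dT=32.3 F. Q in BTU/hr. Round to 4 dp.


Q = 0.018 * 1.05 * 129 * 32.3 = 78.7506 BTU/hr

78.7506 BTU/hr


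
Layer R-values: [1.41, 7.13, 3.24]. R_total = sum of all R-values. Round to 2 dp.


R_total = 1.41 + 7.13 + 3.24 = 11.78

11.78


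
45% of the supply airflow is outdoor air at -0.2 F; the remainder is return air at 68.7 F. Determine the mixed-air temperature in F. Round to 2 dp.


T_mix = 0.45*(-0.2) + 0.55*68.7 = 37.70 F

37.70 F


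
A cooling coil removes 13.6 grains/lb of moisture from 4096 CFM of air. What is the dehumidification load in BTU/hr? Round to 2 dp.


Q = 0.68 * 4096 * 13.6 = 37879.81 BTU/hr

37879.81 BTU/hr


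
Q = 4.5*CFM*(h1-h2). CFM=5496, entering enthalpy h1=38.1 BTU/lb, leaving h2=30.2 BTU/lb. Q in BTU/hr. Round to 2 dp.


Q = 4.5 * 5496 * (38.1 - 30.2) = 195382.80 BTU/hr

195382.80 BTU/hr


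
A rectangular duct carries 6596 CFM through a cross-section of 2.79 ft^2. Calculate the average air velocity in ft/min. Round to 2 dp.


V = 6596 / 2.79 = 2364.16 ft/min

2364.16 ft/min


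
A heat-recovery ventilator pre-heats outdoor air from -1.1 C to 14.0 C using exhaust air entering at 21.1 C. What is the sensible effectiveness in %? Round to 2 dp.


eff = (14.0-(-1.1))/(21.1-(-1.1))*100 = 68.02 %

68.02 %


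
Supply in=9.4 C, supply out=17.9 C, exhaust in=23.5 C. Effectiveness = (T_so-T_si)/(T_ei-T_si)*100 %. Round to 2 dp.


eff = (17.9-9.4)/(23.5-9.4)*100 = 60.28 %

60.28 %


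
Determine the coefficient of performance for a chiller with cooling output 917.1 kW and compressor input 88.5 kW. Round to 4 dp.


COP = 917.1 / 88.5 = 10.3627

10.3627


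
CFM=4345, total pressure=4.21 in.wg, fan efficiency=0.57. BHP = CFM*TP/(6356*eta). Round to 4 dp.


BHP = 4345 * 4.21 / (6356 * 0.57) = 5.0491 hp

5.0491 hp


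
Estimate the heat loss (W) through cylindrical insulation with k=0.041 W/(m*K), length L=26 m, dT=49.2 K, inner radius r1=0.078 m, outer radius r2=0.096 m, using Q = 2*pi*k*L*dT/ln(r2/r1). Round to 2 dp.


Q = 2*pi*0.041*26*49.2/ln(0.096/0.078) = 1587.06 W

1587.06 W


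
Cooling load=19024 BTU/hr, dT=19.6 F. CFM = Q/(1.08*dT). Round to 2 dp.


CFM = 19024 / (1.08 * 19.6) = 898.72

898.72 CFM


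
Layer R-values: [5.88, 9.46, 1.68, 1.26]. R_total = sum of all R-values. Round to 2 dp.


R_total = 5.88 + 9.46 + 1.68 + 1.26 = 18.28

18.28


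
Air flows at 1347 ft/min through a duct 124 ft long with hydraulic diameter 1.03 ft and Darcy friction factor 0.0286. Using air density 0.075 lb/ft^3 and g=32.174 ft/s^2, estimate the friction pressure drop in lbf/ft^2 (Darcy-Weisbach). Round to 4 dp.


v_fps = 1347/60 = 22.45 ft/s
dp = 0.0286*(124/1.03)*0.075*22.45^2/(2*32.174) = 2.0226 lbf/ft^2

2.0226 lbf/ft^2


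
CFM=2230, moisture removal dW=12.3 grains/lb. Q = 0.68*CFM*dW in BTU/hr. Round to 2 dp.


Q = 0.68 * 2230 * 12.3 = 18651.72 BTU/hr

18651.72 BTU/hr


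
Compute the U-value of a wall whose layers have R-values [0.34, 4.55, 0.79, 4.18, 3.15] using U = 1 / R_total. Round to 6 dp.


R_total = 0.34 + 4.55 + 0.79 + 4.18 + 3.15 = 13.01
U = 1/13.01 = 0.076864

0.076864


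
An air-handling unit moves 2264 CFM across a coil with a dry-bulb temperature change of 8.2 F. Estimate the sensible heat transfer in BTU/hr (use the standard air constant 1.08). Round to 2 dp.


Q = 1.08 * 2264 * 8.2 = 20049.98 BTU/hr

20049.98 BTU/hr


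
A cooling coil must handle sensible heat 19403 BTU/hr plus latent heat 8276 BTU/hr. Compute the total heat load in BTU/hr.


Qt = 19403 + 8276 = 27679 BTU/hr

27679 BTU/hr


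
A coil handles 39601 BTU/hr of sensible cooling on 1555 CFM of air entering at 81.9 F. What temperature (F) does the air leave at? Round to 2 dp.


dT = 39601/(1.08*1555) = 23.5804
T_leave = 81.9 - 23.5804 = 58.32 F

58.32 F


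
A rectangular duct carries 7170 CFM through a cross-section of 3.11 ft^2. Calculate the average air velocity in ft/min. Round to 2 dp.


V = 7170 / 3.11 = 2305.47 ft/min

2305.47 ft/min


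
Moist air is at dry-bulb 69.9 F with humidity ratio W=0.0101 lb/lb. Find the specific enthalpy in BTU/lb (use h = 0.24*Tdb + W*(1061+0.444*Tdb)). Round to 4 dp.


h = 0.24*69.9 + 0.0101*(1061+0.444*69.9) = 27.8056 BTU/lb

27.8056 BTU/lb


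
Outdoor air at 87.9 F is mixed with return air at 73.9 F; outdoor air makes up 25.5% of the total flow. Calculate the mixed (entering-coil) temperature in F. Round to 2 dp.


T_mix = 73.9 + (25.5/100)*(87.9-73.9) = 77.47 F

77.47 F


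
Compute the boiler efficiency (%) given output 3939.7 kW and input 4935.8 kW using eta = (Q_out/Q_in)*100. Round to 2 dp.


eta = (3939.7/4935.8)*100 = 79.82 %

79.82 %


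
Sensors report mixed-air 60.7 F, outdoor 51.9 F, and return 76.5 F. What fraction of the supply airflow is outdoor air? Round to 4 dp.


frac = (60.7 - 76.5) / (51.9 - 76.5) = 0.6423

0.6423


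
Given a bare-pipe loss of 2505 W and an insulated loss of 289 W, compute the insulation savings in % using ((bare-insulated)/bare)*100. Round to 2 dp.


Savings = ((2505-289)/2505)*100 = 88.46 %

88.46 %


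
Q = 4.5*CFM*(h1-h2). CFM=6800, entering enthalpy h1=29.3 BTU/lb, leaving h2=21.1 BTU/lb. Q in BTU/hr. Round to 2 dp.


Q = 4.5 * 6800 * (29.3 - 21.1) = 250920.00 BTU/hr

250920.00 BTU/hr


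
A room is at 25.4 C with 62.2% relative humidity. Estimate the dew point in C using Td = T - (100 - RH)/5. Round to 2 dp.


Td = 25.4 - (100-62.2)/5 = 17.84 C

17.84 C


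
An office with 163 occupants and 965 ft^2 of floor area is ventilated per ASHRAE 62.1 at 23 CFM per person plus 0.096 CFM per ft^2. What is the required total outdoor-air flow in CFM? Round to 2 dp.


Total = 163*23 + 965*0.096 = 3841.64 CFM

3841.64 CFM


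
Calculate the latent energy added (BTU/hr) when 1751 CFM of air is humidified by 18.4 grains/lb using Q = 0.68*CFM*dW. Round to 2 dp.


Q = 0.68 * 1751 * 18.4 = 21908.51 BTU/hr

21908.51 BTU/hr


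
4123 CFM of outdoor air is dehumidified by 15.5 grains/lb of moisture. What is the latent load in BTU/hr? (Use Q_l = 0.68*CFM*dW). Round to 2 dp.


Q = 0.68 * 4123 * 15.5 = 43456.42 BTU/hr

43456.42 BTU/hr


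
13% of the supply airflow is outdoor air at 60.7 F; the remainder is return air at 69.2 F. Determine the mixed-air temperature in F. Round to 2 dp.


T_mix = 0.13*60.7 + 0.87*69.2 = 68.10 F

68.10 F


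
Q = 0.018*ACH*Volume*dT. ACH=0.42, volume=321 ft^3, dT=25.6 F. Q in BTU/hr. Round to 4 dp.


Q = 0.018 * 0.42 * 321 * 25.6 = 62.1251 BTU/hr

62.1251 BTU/hr


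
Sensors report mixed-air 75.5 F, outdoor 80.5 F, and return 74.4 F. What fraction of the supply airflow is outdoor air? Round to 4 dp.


frac = (75.5 - 74.4) / (80.5 - 74.4) = 0.1803

0.1803


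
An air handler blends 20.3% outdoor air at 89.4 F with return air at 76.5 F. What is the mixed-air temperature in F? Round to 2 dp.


T_mix = 76.5 + (20.3/100)*(89.4-76.5) = 79.12 F

79.12 F


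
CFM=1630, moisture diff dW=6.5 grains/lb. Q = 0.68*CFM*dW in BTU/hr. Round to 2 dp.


Q = 0.68 * 1630 * 6.5 = 7204.60 BTU/hr

7204.60 BTU/hr


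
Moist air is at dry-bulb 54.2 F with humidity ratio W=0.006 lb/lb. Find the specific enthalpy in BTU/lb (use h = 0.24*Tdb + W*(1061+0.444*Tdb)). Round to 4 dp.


h = 0.24*54.2 + 0.006*(1061+0.444*54.2) = 19.5184 BTU/lb

19.5184 BTU/lb


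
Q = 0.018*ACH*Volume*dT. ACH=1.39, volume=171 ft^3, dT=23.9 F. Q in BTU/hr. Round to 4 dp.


Q = 0.018 * 1.39 * 171 * 23.9 = 102.2542 BTU/hr

102.2542 BTU/hr


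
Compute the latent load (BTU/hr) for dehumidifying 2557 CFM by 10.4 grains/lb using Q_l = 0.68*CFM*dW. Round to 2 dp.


Q = 0.68 * 2557 * 10.4 = 18083.10 BTU/hr

18083.10 BTU/hr


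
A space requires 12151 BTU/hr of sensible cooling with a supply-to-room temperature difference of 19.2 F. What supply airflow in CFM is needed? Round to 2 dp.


CFM = 12151 / (1.08 * 19.2) = 585.99

585.99 CFM


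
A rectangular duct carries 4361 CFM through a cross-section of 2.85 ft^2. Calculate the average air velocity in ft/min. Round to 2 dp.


V = 4361 / 2.85 = 1530.18 ft/min

1530.18 ft/min


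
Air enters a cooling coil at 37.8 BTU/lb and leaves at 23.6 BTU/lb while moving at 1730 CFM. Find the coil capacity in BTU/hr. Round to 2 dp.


Q = 4.5 * 1730 * (37.8 - 23.6) = 110547.00 BTU/hr

110547.00 BTU/hr


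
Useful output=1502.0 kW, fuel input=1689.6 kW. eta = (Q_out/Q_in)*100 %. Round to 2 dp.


eta = (1502.0/1689.6)*100 = 88.90 %

88.90 %


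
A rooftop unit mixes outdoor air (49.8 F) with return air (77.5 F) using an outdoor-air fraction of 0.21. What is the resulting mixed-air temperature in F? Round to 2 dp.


T_mix = 0.21*49.8 + 0.79*77.5 = 71.68 F

71.68 F


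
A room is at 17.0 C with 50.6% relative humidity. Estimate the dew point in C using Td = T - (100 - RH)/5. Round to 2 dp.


Td = 17.0 - (100-50.6)/5 = 7.12 C

7.12 C


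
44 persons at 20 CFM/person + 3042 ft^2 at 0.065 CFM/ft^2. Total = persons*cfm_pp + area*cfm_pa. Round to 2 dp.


Total = 44*20 + 3042*0.065 = 1077.73 CFM

1077.73 CFM


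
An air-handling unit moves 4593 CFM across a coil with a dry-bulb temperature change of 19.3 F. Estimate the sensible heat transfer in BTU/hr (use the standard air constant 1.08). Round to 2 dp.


Q = 1.08 * 4593 * 19.3 = 95736.49 BTU/hr

95736.49 BTU/hr


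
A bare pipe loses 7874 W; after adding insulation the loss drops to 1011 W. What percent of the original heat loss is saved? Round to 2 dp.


Savings = ((7874-1011)/7874)*100 = 87.16 %

87.16 %


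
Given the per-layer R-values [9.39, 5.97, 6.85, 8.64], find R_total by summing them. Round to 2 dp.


R_total = 9.39 + 5.97 + 6.85 + 8.64 = 30.85

30.85


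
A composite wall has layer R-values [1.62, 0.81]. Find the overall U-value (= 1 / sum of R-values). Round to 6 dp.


R_total = 1.62 + 0.81 = 2.43
U = 1/2.43 = 0.411523

0.411523


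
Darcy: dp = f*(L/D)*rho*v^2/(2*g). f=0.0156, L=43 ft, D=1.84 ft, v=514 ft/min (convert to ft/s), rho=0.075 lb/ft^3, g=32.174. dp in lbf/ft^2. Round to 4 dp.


v_fps = 514/60 = 8.5667 ft/s
dp = 0.0156*(43/1.84)*0.075*8.5667^2/(2*32.174) = 0.0312 lbf/ft^2

0.0312 lbf/ft^2


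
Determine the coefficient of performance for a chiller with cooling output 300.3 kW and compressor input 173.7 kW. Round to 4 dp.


COP = 300.3 / 173.7 = 1.7288

1.7288


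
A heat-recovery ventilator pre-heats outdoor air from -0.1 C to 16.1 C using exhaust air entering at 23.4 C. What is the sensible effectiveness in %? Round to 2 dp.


eff = (16.1-(-0.1))/(23.4-(-0.1))*100 = 68.94 %

68.94 %


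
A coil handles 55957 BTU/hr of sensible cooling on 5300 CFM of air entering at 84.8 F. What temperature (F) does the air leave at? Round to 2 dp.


dT = 55957/(1.08*5300) = 9.7759
T_leave = 84.8 - 9.7759 = 75.02 F

75.02 F


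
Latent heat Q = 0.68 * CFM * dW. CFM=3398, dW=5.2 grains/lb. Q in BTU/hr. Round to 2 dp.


Q = 0.68 * 3398 * 5.2 = 12015.33 BTU/hr

12015.33 BTU/hr


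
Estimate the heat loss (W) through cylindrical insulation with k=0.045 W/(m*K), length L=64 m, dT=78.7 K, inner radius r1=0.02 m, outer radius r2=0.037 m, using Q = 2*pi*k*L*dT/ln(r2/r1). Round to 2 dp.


Q = 2*pi*0.045*64*78.7/ln(0.037/0.02) = 2314.95 W

2314.95 W


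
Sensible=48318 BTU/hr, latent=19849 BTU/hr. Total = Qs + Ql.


Qt = 48318 + 19849 = 68167 BTU/hr

68167 BTU/hr


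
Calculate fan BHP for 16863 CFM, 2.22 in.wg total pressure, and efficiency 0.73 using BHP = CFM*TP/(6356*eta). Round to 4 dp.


BHP = 16863 * 2.22 / (6356 * 0.73) = 8.0683 hp

8.0683 hp


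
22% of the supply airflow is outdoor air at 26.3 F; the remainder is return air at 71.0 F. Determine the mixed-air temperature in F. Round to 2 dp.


T_mix = 0.22*26.3 + 0.78*71.0 = 61.17 F

61.17 F


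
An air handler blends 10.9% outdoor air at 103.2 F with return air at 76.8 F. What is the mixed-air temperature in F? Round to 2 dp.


T_mix = 76.8 + (10.9/100)*(103.2-76.8) = 79.68 F

79.68 F


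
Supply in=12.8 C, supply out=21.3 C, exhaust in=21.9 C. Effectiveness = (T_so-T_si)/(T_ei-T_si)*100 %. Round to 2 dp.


eff = (21.3-12.8)/(21.9-12.8)*100 = 93.41 %

93.41 %


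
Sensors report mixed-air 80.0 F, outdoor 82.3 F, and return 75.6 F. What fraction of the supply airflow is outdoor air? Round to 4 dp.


frac = (80.0 - 75.6) / (82.3 - 75.6) = 0.6567

0.6567


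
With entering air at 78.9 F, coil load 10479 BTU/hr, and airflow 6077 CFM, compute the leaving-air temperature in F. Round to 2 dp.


dT = 10479/(1.08*6077) = 1.5966
T_leave = 78.9 - 1.5966 = 77.30 F

77.30 F


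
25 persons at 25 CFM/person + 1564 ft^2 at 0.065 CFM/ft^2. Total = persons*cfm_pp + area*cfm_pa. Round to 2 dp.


Total = 25*25 + 1564*0.065 = 726.66 CFM

726.66 CFM


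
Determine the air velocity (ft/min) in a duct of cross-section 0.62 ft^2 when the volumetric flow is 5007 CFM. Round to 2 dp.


V = 5007 / 0.62 = 8075.81 ft/min

8075.81 ft/min


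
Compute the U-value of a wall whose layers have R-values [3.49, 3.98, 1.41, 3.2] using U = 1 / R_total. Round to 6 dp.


R_total = 3.49 + 3.98 + 1.41 + 3.2 = 12.08
U = 1/12.08 = 0.082781

0.082781


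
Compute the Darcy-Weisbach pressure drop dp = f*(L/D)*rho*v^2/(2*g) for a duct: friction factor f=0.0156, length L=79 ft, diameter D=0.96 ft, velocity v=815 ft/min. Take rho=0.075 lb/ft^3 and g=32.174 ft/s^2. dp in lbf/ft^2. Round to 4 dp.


v_fps = 815/60 = 13.5833 ft/s
dp = 0.0156*(79/0.96)*0.075*13.5833^2/(2*32.174) = 0.2761 lbf/ft^2

0.2761 lbf/ft^2


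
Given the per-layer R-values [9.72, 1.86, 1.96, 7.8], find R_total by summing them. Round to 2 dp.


R_total = 9.72 + 1.86 + 1.96 + 7.8 = 21.34

21.34


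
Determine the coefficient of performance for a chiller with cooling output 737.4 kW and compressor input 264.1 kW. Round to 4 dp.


COP = 737.4 / 264.1 = 2.7921

2.7921


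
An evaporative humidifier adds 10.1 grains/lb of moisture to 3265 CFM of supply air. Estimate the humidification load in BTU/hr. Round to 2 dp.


Q = 0.68 * 3265 * 10.1 = 22424.02 BTU/hr

22424.02 BTU/hr


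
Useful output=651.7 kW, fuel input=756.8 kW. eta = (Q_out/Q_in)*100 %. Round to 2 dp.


eta = (651.7/756.8)*100 = 86.11 %

86.11 %


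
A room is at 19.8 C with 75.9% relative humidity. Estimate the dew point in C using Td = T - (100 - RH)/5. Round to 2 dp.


Td = 19.8 - (100-75.9)/5 = 14.98 C

14.98 C


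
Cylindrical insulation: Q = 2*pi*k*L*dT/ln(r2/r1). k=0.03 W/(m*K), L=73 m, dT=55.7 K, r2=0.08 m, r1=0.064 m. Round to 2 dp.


Q = 2*pi*0.03*73*55.7/ln(0.08/0.064) = 3434.75 W

3434.75 W


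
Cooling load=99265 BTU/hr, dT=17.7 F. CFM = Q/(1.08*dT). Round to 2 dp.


CFM = 99265 / (1.08 * 17.7) = 5192.77

5192.77 CFM


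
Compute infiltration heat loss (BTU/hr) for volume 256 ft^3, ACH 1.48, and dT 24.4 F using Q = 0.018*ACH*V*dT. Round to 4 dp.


Q = 0.018 * 1.48 * 256 * 24.4 = 166.4041 BTU/hr

166.4041 BTU/hr


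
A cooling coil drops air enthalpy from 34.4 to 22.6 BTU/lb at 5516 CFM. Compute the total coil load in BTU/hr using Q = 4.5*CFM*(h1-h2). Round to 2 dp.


Q = 4.5 * 5516 * (34.4 - 22.6) = 292899.60 BTU/hr

292899.60 BTU/hr


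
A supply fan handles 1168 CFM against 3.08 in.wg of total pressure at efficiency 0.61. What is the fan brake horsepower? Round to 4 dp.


BHP = 1168 * 3.08 / (6356 * 0.61) = 0.9279 hp

0.9279 hp


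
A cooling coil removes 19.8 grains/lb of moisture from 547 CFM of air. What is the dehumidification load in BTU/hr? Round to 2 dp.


Q = 0.68 * 547 * 19.8 = 7364.81 BTU/hr

7364.81 BTU/hr


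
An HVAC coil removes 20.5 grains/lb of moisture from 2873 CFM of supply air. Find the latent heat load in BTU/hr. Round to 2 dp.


Q = 0.68 * 2873 * 20.5 = 40049.62 BTU/hr

40049.62 BTU/hr


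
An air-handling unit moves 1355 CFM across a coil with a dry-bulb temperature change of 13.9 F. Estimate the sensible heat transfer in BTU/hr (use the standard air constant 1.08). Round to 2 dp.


Q = 1.08 * 1355 * 13.9 = 20341.26 BTU/hr

20341.26 BTU/hr


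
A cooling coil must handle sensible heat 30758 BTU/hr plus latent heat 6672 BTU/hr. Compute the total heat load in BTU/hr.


Qt = 30758 + 6672 = 37430 BTU/hr

37430 BTU/hr


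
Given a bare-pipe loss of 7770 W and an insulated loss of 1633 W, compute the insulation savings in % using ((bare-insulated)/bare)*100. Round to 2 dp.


Savings = ((7770-1633)/7770)*100 = 78.98 %

78.98 %


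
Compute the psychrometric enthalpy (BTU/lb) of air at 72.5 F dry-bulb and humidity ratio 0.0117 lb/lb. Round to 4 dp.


h = 0.24*72.5 + 0.0117*(1061+0.444*72.5) = 30.1903 BTU/lb

30.1903 BTU/lb


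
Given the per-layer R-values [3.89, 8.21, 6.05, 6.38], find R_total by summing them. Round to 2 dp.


R_total = 3.89 + 8.21 + 6.05 + 6.38 = 24.53

24.53


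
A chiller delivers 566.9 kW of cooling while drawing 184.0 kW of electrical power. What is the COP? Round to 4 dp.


COP = 566.9 / 184.0 = 3.0810

3.0810


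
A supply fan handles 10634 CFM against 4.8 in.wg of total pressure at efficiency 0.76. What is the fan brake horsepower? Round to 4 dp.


BHP = 10634 * 4.8 / (6356 * 0.76) = 10.5667 hp

10.5667 hp


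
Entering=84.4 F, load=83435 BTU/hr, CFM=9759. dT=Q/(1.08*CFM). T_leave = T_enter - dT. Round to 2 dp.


dT = 83435/(1.08*9759) = 7.9162
T_leave = 84.4 - 7.9162 = 76.48 F

76.48 F


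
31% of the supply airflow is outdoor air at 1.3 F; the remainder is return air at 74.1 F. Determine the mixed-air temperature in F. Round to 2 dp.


T_mix = 0.31*1.3 + 0.69*74.1 = 51.53 F

51.53 F


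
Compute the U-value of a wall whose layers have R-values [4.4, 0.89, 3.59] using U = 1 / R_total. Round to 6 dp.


R_total = 4.4 + 0.89 + 3.59 = 8.88
U = 1/8.88 = 0.112613

0.112613


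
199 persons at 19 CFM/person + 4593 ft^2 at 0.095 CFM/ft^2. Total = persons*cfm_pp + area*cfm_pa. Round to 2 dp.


Total = 199*19 + 4593*0.095 = 4217.34 CFM

4217.34 CFM


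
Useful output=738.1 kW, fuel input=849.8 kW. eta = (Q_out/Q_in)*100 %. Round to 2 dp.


eta = (738.1/849.8)*100 = 86.86 %

86.86 %


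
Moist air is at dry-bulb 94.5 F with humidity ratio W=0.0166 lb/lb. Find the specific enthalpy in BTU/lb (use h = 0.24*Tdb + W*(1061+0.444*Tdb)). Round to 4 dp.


h = 0.24*94.5 + 0.0166*(1061+0.444*94.5) = 40.9891 BTU/lb

40.9891 BTU/lb


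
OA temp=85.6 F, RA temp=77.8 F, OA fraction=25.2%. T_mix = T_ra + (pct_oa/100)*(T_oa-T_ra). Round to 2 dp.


T_mix = 77.8 + (25.2/100)*(85.6-77.8) = 79.77 F

79.77 F


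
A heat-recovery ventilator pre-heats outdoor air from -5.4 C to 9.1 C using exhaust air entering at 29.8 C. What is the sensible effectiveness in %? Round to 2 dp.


eff = (9.1-(-5.4))/(29.8-(-5.4))*100 = 41.19 %

41.19 %


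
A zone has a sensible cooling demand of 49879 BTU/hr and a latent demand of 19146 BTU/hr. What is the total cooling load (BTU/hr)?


Qt = 49879 + 19146 = 69025 BTU/hr

69025 BTU/hr


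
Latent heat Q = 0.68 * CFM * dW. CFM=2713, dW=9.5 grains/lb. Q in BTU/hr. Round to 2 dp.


Q = 0.68 * 2713 * 9.5 = 17525.98 BTU/hr

17525.98 BTU/hr


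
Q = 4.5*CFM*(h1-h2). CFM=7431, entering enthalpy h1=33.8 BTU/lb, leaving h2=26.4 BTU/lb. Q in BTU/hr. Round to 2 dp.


Q = 4.5 * 7431 * (33.8 - 26.4) = 247452.30 BTU/hr

247452.30 BTU/hr


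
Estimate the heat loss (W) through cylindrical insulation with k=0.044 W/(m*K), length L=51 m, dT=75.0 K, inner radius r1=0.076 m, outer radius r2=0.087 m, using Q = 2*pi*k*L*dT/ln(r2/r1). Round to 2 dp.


Q = 2*pi*0.044*51*75.0/ln(0.087/0.076) = 7822.91 W

7822.91 W


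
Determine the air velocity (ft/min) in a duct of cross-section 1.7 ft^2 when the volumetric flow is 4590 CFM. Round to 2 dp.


V = 4590 / 1.7 = 2700.00 ft/min

2700.00 ft/min


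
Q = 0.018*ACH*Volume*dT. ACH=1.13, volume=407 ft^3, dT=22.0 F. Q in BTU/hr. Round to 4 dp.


Q = 0.018 * 1.13 * 407 * 22.0 = 182.1244 BTU/hr

182.1244 BTU/hr


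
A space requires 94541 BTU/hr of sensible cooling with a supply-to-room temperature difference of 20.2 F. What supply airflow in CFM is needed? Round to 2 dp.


CFM = 94541 / (1.08 * 20.2) = 4333.56

4333.56 CFM


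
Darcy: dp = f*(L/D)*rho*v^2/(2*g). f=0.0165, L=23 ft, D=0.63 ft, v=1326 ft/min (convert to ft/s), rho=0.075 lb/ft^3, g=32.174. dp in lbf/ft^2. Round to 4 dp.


v_fps = 1326/60 = 22.1 ft/s
dp = 0.0165*(23/0.63)*0.075*22.1^2/(2*32.174) = 0.3429 lbf/ft^2

0.3429 lbf/ft^2


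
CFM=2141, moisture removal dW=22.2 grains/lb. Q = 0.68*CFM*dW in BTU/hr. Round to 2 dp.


Q = 0.68 * 2141 * 22.2 = 32320.54 BTU/hr

32320.54 BTU/hr


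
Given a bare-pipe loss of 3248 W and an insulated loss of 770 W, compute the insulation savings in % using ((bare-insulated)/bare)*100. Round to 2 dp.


Savings = ((3248-770)/3248)*100 = 76.29 %

76.29 %


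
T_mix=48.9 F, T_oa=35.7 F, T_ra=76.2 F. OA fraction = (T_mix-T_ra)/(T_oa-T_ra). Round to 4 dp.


frac = (48.9 - 76.2) / (35.7 - 76.2) = 0.6741

0.6741


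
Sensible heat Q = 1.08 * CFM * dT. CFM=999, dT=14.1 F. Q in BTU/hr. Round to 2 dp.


Q = 1.08 * 999 * 14.1 = 15212.77 BTU/hr

15212.77 BTU/hr


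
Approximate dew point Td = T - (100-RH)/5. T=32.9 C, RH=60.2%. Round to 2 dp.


Td = 32.9 - (100-60.2)/5 = 24.94 C

24.94 C


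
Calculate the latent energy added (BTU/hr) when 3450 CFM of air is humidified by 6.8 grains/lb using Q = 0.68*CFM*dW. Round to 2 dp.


Q = 0.68 * 3450 * 6.8 = 15952.80 BTU/hr

15952.80 BTU/hr


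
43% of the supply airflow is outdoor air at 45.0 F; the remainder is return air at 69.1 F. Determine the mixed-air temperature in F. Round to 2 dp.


T_mix = 0.43*45.0 + 0.57*69.1 = 58.74 F

58.74 F


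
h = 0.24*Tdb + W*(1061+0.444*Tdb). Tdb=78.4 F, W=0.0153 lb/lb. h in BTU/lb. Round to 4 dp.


h = 0.24*78.4 + 0.0153*(1061+0.444*78.4) = 35.5819 BTU/lb

35.5819 BTU/lb


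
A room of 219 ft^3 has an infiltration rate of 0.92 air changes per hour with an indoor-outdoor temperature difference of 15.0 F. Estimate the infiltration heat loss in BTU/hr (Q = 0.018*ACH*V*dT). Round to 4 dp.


Q = 0.018 * 0.92 * 219 * 15.0 = 54.3996 BTU/hr

54.3996 BTU/hr


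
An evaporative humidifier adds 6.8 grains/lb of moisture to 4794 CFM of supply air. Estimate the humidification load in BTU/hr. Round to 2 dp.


Q = 0.68 * 4794 * 6.8 = 22167.46 BTU/hr

22167.46 BTU/hr


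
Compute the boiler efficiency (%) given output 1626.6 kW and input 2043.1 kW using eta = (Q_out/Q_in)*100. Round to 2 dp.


eta = (1626.6/2043.1)*100 = 79.61 %

79.61 %


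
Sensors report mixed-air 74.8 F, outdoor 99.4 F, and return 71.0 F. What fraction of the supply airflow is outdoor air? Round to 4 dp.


frac = (74.8 - 71.0) / (99.4 - 71.0) = 0.1338

0.1338


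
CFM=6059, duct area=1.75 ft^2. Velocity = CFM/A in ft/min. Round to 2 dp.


V = 6059 / 1.75 = 3462.29 ft/min

3462.29 ft/min


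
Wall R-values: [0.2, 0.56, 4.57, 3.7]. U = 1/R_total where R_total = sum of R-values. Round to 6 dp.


R_total = 0.2 + 0.56 + 4.57 + 3.7 = 9.03
U = 1/9.03 = 0.110742

0.110742


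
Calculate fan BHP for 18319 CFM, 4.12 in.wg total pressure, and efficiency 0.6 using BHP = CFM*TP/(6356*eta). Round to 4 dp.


BHP = 18319 * 4.12 / (6356 * 0.6) = 19.7908 hp

19.7908 hp


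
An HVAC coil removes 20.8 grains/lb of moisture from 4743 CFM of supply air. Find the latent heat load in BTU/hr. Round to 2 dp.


Q = 0.68 * 4743 * 20.8 = 67084.99 BTU/hr

67084.99 BTU/hr


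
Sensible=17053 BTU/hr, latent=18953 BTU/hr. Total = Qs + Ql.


Qt = 17053 + 18953 = 36006 BTU/hr

36006 BTU/hr


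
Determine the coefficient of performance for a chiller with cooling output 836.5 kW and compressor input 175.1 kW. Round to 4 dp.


COP = 836.5 / 175.1 = 4.7773

4.7773


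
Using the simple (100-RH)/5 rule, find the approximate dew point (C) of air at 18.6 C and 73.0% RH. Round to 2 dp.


Td = 18.6 - (100-73.0)/5 = 13.20 C

13.20 C
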